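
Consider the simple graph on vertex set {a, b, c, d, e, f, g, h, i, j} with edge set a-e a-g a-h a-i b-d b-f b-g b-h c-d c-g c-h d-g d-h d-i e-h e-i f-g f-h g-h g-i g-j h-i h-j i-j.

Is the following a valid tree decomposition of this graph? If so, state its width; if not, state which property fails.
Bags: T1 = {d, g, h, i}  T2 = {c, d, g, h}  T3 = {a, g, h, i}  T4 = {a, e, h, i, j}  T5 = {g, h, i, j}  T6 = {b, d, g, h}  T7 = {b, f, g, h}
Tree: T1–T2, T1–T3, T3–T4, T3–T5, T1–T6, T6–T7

A tree decomposition must satisfy three properties: every vertex lies in some bag; for every edge, both endpoints lie together in some bag; and for every vertex, the bags containing it form a connected subtree. Here bags containing vertex j are not connected in the tree, so the decomposition is invalid.

No — bags containing vertex j are not connected in the tree.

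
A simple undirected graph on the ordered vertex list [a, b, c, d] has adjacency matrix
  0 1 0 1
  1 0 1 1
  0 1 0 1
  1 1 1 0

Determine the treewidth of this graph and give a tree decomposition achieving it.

The largest bag has 3 vertices, giving width 2; this decomposition certifies tw(G) ≤ 2. For the lower bound, the 3 vertices {b, c, d} are pairwise adjacent, and any tree decomposition puts a clique entirely inside one bag — forcing width ≥ 2. Therefore the treewidth is 2.

Treewidth 2.
Bags: B1 = {b, c, d}  B2 = {a, b, d}
Tree: B1–B2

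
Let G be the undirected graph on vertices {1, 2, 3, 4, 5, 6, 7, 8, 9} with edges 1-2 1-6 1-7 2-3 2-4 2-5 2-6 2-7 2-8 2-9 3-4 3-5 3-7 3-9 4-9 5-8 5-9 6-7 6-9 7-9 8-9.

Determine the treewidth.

A width-3 tree decomposition is:
Bags: B1 = {2, 3, 7, 9}  B2 = {2, 3, 5, 9}  B3 = {2, 6, 7, 9}  B4 = {2, 5, 8, 9}  B5 = {2, 3, 4, 9}  B6 = {1, 2, 6, 7}
Tree: B1–B2, B1–B3, B2–B4, B2–B5, B3–B6
The largest bag has 4 vertices, giving width 3; this decomposition certifies tw(G) ≤ 3. Conversely, {1, 2, 6, 7} is a clique of size 4, and the vertices of any clique must share a bag in every tree decomposition; so some bag has ≥ 4 vertices and tw(G) ≥ 3. The upper and lower bounds meet at 3, so that is the treewidth.

3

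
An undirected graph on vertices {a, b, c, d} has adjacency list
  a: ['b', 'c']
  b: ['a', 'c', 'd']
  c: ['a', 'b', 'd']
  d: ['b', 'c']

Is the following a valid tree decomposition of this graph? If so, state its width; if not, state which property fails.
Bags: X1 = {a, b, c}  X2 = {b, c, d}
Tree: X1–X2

Yes; width 2.

Vertex coverage: the bags together contain {a, b, c, d}, the full vertex set. Edge coverage: each edge of G has both endpoints in at least one bag. Running intersection: for every vertex, the bags containing it form a connected subtree. All three properties hold, so this is a valid tree decomposition of width max|bag| − 1 = 2, and hence tw(G) ≤ 2.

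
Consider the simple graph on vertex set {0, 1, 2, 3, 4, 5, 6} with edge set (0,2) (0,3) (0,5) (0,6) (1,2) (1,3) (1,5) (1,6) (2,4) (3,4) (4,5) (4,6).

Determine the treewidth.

A width-3 tree decomposition is:
Bags: B1 = {0, 1, 3, 4}  B2 = {0, 1, 4, 6}  B3 = {0, 1, 2, 4}  B4 = {0, 1, 4, 5}
Tree: B1–B2, B2–B3, B3–B4
Each bag holds 4 vertices, so the decomposition has width 3, which upper-bounds the treewidth. For the lower bound: the 4 vertex sets {0,3}, {4,6}, {1}, {2} are disjoint, each induces a connected subgraph, and every pair is joined by at least one edge of G. Contracting each set to a single vertex therefore yields K_{4} as a minor, and since treewidth is minor-monotone, tw(G) ≥ tw(K_{4}) = 3. Hence tw(G) = 3 exactly.

3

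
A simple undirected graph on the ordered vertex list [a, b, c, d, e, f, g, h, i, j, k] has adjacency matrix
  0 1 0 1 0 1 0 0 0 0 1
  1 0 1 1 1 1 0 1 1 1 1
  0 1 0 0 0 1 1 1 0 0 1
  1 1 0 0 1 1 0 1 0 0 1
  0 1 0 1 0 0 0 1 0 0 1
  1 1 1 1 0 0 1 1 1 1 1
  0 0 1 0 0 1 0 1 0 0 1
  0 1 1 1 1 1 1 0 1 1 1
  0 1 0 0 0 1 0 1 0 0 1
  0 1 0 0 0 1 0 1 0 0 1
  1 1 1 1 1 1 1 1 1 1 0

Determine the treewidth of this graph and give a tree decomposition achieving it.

Each bag holds 5 vertices, so the decomposition has width 4, which upper-bounds the treewidth. On the other hand G contains the 5-clique {b, d, e, h, k}. A clique must lie in a single bag of any decomposition, so no decomposition can have width below 4. Hence tw(G) = 4 exactly.

Treewidth 4.
Bags: B1 = {b, d, f, h, k}  B2 = {b, c, f, h, k}  B3 = {b, d, e, h, k}  B4 = {c, f, g, h, k}  B5 = {b, f, h, j, k}  B6 = {b, f, h, i, k}  B7 = {a, b, d, f, k}
Tree: B1–B2, B1–B3, B2–B4, B1–B5, B2–B6, B1–B7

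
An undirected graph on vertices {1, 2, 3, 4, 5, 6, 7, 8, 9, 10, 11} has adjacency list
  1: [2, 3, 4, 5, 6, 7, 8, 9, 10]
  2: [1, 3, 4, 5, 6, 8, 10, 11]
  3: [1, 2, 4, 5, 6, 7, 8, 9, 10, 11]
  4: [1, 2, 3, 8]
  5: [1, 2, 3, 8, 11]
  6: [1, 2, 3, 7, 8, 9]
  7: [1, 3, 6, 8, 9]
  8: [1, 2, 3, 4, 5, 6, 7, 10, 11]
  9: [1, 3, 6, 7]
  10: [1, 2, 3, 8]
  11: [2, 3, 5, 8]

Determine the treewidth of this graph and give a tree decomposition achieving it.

Treewidth 4.
One such decomposition:
Bags: B1 = {1, 2, 3, 5, 8}  B2 = {1, 2, 3, 6, 8}  B3 = {1, 2, 3, 8, 10}  B4 = {1, 3, 6, 7, 8}  B5 = {1, 3, 6, 7, 9}  B6 = {1, 2, 3, 4, 8}  B7 = {2, 3, 5, 8, 11}
Tree: B1–B2, B1–B3, B2–B4, B4–B5, B3–B6, B1–B7

Every bag has size at most 5, so the width is 5 − 1 = 4 and tw(G) ≤ 4. Conversely, {1, 2, 3, 8, 10} is a clique of size 5, and the vertices of any clique must share a bag in every tree decomposition; so some bag has ≥ 5 vertices and tw(G) ≥ 4. Therefore the treewidth is 4.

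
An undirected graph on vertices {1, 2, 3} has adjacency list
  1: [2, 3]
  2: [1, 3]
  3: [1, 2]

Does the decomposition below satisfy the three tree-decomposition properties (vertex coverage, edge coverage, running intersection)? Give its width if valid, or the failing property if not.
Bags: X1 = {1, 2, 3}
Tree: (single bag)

Vertex coverage: the bags together contain {1, 2, 3}, the full vertex set. Edge coverage: each edge of G has both endpoints in at least one bag. Running intersection: for every vertex, the bags containing it form a connected subtree. All three properties hold, so this is a valid tree decomposition of width max|bag| − 1 = 2, and hence tw(G) ≤ 2.

Yes; width 2.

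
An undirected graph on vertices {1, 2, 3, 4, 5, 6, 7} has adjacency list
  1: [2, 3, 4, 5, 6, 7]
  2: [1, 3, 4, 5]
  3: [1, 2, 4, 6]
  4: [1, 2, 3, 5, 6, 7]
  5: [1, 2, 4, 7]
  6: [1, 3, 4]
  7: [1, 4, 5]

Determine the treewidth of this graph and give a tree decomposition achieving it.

The largest bag has 4 vertices, giving width 3; this decomposition certifies tw(G) ≤ 3. Conversely, {1, 2, 3, 4} is a clique of size 4, and the vertices of any clique must share a bag in every tree decomposition; so some bag has ≥ 4 vertices and tw(G) ≥ 3. Therefore the treewidth is 3.

Treewidth 3.
Bags: B1 = {1, 2, 3, 4}  B2 = {1, 3, 4, 6}  B3 = {1, 2, 4, 5}  B4 = {1, 4, 5, 7}
Tree: B1–B2, B1–B3, B3–B4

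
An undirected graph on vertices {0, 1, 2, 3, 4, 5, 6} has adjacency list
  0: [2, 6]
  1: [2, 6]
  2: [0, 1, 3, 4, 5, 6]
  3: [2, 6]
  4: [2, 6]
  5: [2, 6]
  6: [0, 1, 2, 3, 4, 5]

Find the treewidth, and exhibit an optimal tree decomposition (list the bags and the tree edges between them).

Every bag has size at most 3, so the width is 3 − 1 = 2 and tw(G) ≤ 2. Conversely, {0, 2, 6} is a clique of size 3, and the vertices of any clique must share a bag in every tree decomposition; so some bag has ≥ 3 vertices and tw(G) ≥ 2. Hence tw(G) = 2 exactly.

Treewidth 2.
One optimal decomposition is:
Bags: B1 = {2, 4, 6}  B2 = {1, 2, 6}  B3 = {0, 2, 6}  B4 = {2, 3, 6}  B5 = {2, 5, 6}
Tree: B1–B2, B2–B3, B1–B4, B3–B5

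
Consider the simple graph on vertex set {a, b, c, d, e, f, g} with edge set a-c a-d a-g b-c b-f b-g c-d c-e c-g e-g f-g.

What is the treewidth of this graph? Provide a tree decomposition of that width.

The largest bag has 3 vertices, giving width 2; this decomposition certifies tw(G) ≤ 2. On the other hand G contains the 3-clique {a, c, d}. A clique must lie in a single bag of any decomposition, so no decomposition can have width below 2. Therefore the treewidth is 2.

Treewidth 2.
One such decomposition:
Bags: B1 = {a, c, d}  B2 = {a, c, g}  B3 = {b, c, g}  B4 = {c, e, g}  B5 = {b, f, g}
Tree: B1–B2, B2–B3, B3–B4, B3–B5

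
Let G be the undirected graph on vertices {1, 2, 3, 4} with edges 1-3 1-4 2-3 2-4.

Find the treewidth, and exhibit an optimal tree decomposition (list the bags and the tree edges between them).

Treewidth 2.
One such decomposition:
Bags: B1 = {1, 2, 4}  B2 = {1, 2, 3}
Tree: B1–B2

Each bag holds 3 vertices, so the decomposition has width 2, which upper-bounds the treewidth. For the lower bound, G contains the cycle 1–4–2–3–1, so G is not a forest; only forests have treewidth ≤ 1, hence tw(G) ≥ 2. The upper and lower bounds meet at 2, so that is the treewidth.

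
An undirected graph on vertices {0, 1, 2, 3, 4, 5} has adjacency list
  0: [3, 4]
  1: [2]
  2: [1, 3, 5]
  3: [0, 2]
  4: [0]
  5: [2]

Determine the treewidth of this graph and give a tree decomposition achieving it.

The largest bag has 2 vertices, giving width 1; this decomposition certifies tw(G) ≤ 1. G has an edge, so its treewidth is at least 1. Hence tw(G) = 1 exactly.

Treewidth 1.
Bags: B1 = {2, 3}  B2 = {1, 2}  B3 = {0, 3}  B4 = {2, 5}  B5 = {0, 4}
Tree: B1–B2, B1–B3, B2–B4, B3–B5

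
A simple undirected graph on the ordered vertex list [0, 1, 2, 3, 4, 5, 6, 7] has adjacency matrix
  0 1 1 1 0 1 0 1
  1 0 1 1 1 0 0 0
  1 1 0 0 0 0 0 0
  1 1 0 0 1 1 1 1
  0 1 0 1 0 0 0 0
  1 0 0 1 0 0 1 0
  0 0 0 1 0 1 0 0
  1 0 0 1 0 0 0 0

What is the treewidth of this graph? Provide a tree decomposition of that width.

Treewidth 2.
One optimal decomposition is:
Bags: B1 = {0, 1, 2}  B2 = {0, 1, 3}  B3 = {0, 3, 5}  B4 = {1, 3, 4}  B5 = {0, 3, 7}  B6 = {3, 5, 6}
Tree: B1–B2, B2–B3, B2–B4, B2–B5, B3–B6

The largest bag has 3 vertices, giving width 2; this decomposition certifies tw(G) ≤ 2. Conversely, {0, 1, 2} is a clique of size 3, and the vertices of any clique must share a bag in every tree decomposition; so some bag has ≥ 3 vertices and tw(G) ≥ 2. Hence tw(G) = 2 exactly.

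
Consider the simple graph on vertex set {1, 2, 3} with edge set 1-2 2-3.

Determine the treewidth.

A width-1 tree decomposition is:
Bags: B1 = {2, 3}  B2 = {1, 2}
Tree: B1–B2
Each bag holds 2 vertices, so the decomposition has width 1, which upper-bounds the treewidth. G has an edge, so its treewidth is at least 1. Hence tw(G) = 1 exactly.

1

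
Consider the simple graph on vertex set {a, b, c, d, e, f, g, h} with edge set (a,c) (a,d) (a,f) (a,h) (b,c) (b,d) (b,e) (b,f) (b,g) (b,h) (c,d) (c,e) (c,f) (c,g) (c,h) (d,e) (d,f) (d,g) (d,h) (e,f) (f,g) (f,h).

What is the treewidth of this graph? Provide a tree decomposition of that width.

Each bag holds 5 vertices, so the decomposition has width 4, which upper-bounds the treewidth. Conversely, {a, c, d, f, h} is a clique of size 5, and the vertices of any clique must share a bag in every tree decomposition; so some bag has ≥ 5 vertices and tw(G) ≥ 4. Hence tw(G) = 4 exactly.

Treewidth 4.
One optimal decomposition is:
Bags: B1 = {b, c, d, f, h}  B2 = {a, c, d, f, h}  B3 = {b, c, d, f, g}  B4 = {b, c, d, e, f}
Tree: B1–B2, B1–B3, B1–B4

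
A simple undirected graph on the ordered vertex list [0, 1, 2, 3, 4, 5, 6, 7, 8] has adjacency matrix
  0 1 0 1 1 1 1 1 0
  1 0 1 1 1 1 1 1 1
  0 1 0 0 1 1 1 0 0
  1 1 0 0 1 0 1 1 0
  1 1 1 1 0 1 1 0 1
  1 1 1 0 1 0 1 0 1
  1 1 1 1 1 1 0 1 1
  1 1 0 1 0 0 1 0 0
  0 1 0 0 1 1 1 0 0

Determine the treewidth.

4

A width-4 tree decomposition is:
Bags: B1 = {0, 1, 4, 5, 6}  B2 = {0, 1, 3, 4, 6}  B3 = {1, 4, 5, 6, 8}  B4 = {0, 1, 3, 6, 7}  B5 = {1, 2, 4, 5, 6}
Tree: B1–B2, B1–B3, B2–B4, B3–B5
Each bag holds 5 vertices, so the decomposition has width 4, which upper-bounds the treewidth. For the lower bound, the 5 vertices {0, 1, 3, 4, 6} are pairwise adjacent, and any tree decomposition puts a clique entirely inside one bag — forcing width ≥ 4. Hence tw(G) = 4 exactly.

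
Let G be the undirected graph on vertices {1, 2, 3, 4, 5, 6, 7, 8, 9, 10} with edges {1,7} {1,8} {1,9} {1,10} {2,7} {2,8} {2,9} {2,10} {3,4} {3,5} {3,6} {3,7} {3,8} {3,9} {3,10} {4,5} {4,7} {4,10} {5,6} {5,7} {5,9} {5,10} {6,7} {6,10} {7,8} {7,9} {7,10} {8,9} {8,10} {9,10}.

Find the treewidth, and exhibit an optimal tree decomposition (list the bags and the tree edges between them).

Treewidth 4.
One such decomposition:
Bags: B1 = {1, 7, 8, 9, 10}  B2 = {2, 7, 8, 9, 10}  B3 = {3, 7, 8, 9, 10}  B4 = {3, 5, 7, 9, 10}  B5 = {3, 5, 6, 7, 10}  B6 = {3, 4, 5, 7, 10}
Tree: B1–B2, B2–B3, B3–B4, B4–B5, B4–B6

Each bag holds 5 vertices, so the decomposition has width 4, which upper-bounds the treewidth. Conversely, {1, 7, 8, 9, 10} is a clique of size 5, and the vertices of any clique must share a bag in every tree decomposition; so some bag has ≥ 5 vertices and tw(G) ≥ 4. Therefore the treewidth is 4.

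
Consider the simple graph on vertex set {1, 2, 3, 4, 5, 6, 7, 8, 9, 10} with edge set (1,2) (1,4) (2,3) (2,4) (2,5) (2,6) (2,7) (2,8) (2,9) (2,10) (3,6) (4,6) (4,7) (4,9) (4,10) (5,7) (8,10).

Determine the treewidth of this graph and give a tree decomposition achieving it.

Treewidth 2.
One such decomposition:
Bags: B1 = {2, 4, 10}  B2 = {2, 8, 10}  B3 = {2, 4, 7}  B4 = {2, 4, 6}  B5 = {2, 4, 9}  B6 = {2, 5, 7}  B7 = {1, 2, 4}  B8 = {2, 3, 6}
Tree: B1–B2, B1–B3, B1–B4, B4–B5, B3–B6, B4–B7, B4–B8

The largest bag has 3 vertices, giving width 2; this decomposition certifies tw(G) ≤ 2. For the lower bound, the 3 vertices {2, 8, 10} are pairwise adjacent, and any tree decomposition puts a clique entirely inside one bag — forcing width ≥ 2. The upper and lower bounds meet at 2, so that is the treewidth.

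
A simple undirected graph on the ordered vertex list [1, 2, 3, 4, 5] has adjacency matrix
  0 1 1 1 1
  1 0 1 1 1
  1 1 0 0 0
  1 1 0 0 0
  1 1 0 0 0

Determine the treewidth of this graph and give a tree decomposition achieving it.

Treewidth 2.
One optimal decomposition is:
Bags: B1 = {1, 2, 3}  B2 = {1, 2, 5}  B3 = {1, 2, 4}
Tree: B1–B2, B1–B3

Every bag has size at most 3, so the width is 3 − 1 = 2 and tw(G) ≤ 2. For the lower bound, the 3 vertices {1, 2, 3} are pairwise adjacent, and any tree decomposition puts a clique entirely inside one bag — forcing width ≥ 2. Therefore the treewidth is 2.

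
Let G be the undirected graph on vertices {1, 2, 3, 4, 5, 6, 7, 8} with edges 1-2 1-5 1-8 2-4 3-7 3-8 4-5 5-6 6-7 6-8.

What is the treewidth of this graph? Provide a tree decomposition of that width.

Treewidth 2.
One optimal decomposition is:
Bags: B1 = {3, 6, 7}  B2 = {3, 6, 8}  B3 = {5, 6, 8}  B4 = {1, 5, 8}  B5 = {1, 4, 5}  B6 = {1, 2, 4}
Tree: B1–B2, B2–B3, B3–B4, B4–B5, B5–B6

Every bag has size at most 3, so the width is 3 − 1 = 2 and tw(G) ≤ 2. For the lower bound, G contains the cycle 7–3–8–6–7, so G is not a forest; only forests have treewidth ≤ 1, hence tw(G) ≥ 2. Combining the bounds, tw(G) = 2.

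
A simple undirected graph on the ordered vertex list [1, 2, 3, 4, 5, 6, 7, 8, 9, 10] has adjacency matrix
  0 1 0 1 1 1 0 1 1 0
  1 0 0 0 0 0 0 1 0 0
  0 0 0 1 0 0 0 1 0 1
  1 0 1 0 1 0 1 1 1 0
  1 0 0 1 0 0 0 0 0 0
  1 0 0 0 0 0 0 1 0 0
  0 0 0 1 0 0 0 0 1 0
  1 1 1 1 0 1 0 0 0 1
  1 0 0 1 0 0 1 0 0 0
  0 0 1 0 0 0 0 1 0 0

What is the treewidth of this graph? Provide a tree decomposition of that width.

The largest bag has 3 vertices, giving width 2; this decomposition certifies tw(G) ≤ 2. On the other hand G contains the 3-clique {1, 2, 8}. A clique must lie in a single bag of any decomposition, so no decomposition can have width below 2. Therefore the treewidth is 2.

Treewidth 2.
Bags: B1 = {1, 4, 5}  B2 = {1, 4, 9}  B3 = {1, 4, 8}  B4 = {4, 7, 9}  B5 = {1, 6, 8}  B6 = {1, 2, 8}  B7 = {3, 4, 8}  B8 = {3, 8, 10}
Tree: B1–B2, B2–B3, B2–B4, B3–B5, B5–B6, B3–B7, B7–B8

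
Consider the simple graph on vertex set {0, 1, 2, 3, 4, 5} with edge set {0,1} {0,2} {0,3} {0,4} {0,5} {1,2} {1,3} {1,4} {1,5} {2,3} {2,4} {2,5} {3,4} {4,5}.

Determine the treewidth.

4

A width-4 tree decomposition is:
Bags: B1 = {0, 1, 2, 4, 5}  B2 = {0, 1, 2, 3, 4}
Tree: B1–B2
Every bag has size at most 5, so the width is 5 − 1 = 4 and tw(G) ≤ 4. For the lower bound, the 5 vertices {0, 1, 2, 3, 4} are pairwise adjacent, and any tree decomposition puts a clique entirely inside one bag — forcing width ≥ 4. The upper and lower bounds meet at 4, so that is the treewidth.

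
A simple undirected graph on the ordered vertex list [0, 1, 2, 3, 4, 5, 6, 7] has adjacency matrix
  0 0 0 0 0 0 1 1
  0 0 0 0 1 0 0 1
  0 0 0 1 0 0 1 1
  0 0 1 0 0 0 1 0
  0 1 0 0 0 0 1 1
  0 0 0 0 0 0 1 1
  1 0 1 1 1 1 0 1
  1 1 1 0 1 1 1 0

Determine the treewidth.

2

A width-2 tree decomposition is:
Bags: B1 = {4, 6, 7}  B2 = {2, 6, 7}  B3 = {1, 4, 7}  B4 = {5, 6, 7}  B5 = {0, 6, 7}  B6 = {2, 3, 6}
Tree: B1–B2, B1–B3, B1–B4, B4–B5, B2–B6
The largest bag has 3 vertices, giving width 2; this decomposition certifies tw(G) ≤ 2. On the other hand G contains the 3-clique {1, 4, 7}. A clique must lie in a single bag of any decomposition, so no decomposition can have width below 2. The upper and lower bounds meet at 2, so that is the treewidth.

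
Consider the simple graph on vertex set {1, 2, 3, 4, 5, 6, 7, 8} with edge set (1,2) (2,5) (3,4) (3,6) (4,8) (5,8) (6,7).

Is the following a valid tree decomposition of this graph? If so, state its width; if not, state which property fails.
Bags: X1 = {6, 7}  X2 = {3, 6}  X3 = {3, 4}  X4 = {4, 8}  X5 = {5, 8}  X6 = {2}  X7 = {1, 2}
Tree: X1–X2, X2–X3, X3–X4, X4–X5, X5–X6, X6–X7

No — edge (5,2) lies in no bag.

A tree decomposition must satisfy three properties: every vertex lies in some bag; for every edge, both endpoints lie together in some bag; and for every vertex, the bags containing it form a connected subtree. Here edge (5,2) lies in no bag, so the decomposition is invalid.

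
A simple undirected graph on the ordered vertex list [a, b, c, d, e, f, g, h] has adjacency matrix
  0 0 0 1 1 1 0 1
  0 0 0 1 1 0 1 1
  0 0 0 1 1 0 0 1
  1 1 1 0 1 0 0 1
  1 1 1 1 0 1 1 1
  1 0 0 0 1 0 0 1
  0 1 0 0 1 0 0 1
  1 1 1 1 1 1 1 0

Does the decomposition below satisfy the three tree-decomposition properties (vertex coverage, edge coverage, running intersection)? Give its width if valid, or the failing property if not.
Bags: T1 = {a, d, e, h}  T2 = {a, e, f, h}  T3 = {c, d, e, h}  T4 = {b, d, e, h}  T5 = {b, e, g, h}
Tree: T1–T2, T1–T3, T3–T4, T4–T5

Checking the three conditions: (i) the bags cover all of {a, b, c, d, e, f, g, h}; (ii) for each edge, some bag contains both endpoints; (iii) the bags containing any fixed vertex form a subtree. All hold, so the decomposition is valid with width 4 − 1 = 3.

Yes; width 3.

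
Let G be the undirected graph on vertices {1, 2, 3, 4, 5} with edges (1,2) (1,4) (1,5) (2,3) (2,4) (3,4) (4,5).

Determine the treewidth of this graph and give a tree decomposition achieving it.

Every bag has size at most 3, so the width is 3 − 1 = 2 and tw(G) ≤ 2. Conversely, {1, 2, 4} is a clique of size 3, and the vertices of any clique must share a bag in every tree decomposition; so some bag has ≥ 3 vertices and tw(G) ≥ 2. Combining the bounds, tw(G) = 2.

Treewidth 2.
Bags: B1 = {2, 3, 4}  B2 = {1, 2, 4}  B3 = {1, 4, 5}
Tree: B1–B2, B2–B3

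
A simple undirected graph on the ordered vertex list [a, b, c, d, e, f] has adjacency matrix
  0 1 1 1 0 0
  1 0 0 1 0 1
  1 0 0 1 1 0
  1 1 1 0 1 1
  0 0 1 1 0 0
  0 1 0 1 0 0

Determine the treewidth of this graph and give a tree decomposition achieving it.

Treewidth 2.
Bags: B1 = {a, b, d}  B2 = {a, c, d}  B3 = {c, d, e}  B4 = {b, d, f}
Tree: B1–B2, B2–B3, B1–B4

The largest bag has 3 vertices, giving width 2; this decomposition certifies tw(G) ≤ 2. On the other hand G contains the 3-clique {c, d, e}. A clique must lie in a single bag of any decomposition, so no decomposition can have width below 2. Therefore the treewidth is 2.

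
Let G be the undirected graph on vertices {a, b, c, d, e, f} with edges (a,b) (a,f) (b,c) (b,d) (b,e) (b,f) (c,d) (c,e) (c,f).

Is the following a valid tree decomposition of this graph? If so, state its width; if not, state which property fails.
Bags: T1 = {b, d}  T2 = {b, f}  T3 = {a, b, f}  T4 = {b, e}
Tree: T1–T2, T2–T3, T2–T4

No — vertex c appears in no bag.

A tree decomposition must satisfy three properties: every vertex lies in some bag; for every edge, both endpoints lie together in some bag; and for every vertex, the bags containing it form a connected subtree. Here vertex c appears in no bag, so the decomposition is invalid.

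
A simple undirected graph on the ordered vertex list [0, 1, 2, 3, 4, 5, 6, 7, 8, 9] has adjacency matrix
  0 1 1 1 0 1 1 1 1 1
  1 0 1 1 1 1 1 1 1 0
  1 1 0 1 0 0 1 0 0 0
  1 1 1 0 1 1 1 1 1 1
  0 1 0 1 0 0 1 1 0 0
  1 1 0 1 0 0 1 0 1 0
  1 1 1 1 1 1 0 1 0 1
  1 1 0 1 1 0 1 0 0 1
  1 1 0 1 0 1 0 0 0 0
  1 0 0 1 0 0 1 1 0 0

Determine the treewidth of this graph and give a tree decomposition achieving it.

Every bag has size at most 5, so the width is 5 − 1 = 4 and tw(G) ≤ 4. For the lower bound, the 5 vertices {0, 1, 3, 5, 8} are pairwise adjacent, and any tree decomposition puts a clique entirely inside one bag — forcing width ≥ 4. Therefore the treewidth is 4.

Treewidth 4.
One optimal decomposition is:
Bags: B1 = {0, 1, 3, 6, 7}  B2 = {0, 1, 3, 5, 6}  B3 = {1, 3, 4, 6, 7}  B4 = {0, 1, 3, 5, 8}  B5 = {0, 3, 6, 7, 9}  B6 = {0, 1, 2, 3, 6}
Tree: B1–B2, B1–B3, B2–B4, B1–B5, B1–B6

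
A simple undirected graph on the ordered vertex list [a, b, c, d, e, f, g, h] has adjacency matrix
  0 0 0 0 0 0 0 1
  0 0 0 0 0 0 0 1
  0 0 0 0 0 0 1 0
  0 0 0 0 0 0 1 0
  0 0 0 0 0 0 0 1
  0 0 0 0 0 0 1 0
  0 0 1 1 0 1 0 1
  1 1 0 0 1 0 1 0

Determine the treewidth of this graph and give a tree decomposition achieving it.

The largest bag has 2 vertices, giving width 1; this decomposition certifies tw(G) ≤ 1. Since G has at least one edge (e.g. h–g), it is not an edgeless graph, so tw(G) ≥ 1. Hence tw(G) = 1 exactly.

Treewidth 1.
One optimal decomposition is:
Bags: B1 = {g, h}  B2 = {c, g}  B3 = {e, h}  B4 = {a, h}  B5 = {d, g}  B6 = {f, g}  B7 = {b, h}
Tree: B1–B2, B1–B3, B3–B4, B1–B5, B1–B6, B4–B7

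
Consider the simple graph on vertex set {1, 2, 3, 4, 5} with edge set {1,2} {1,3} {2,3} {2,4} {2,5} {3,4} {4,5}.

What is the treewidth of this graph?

2

A width-2 tree decomposition is:
Bags: B1 = {2, 3, 4}  B2 = {2, 4, 5}  B3 = {1, 2, 3}
Tree: B1–B2, B1–B3
Every bag has size at most 3, so the width is 3 − 1 = 2 and tw(G) ≤ 2. Conversely, {1, 2, 3} is a clique of size 3, and the vertices of any clique must share a bag in every tree decomposition; so some bag has ≥ 3 vertices and tw(G) ≥ 2. Combining the bounds, tw(G) = 2.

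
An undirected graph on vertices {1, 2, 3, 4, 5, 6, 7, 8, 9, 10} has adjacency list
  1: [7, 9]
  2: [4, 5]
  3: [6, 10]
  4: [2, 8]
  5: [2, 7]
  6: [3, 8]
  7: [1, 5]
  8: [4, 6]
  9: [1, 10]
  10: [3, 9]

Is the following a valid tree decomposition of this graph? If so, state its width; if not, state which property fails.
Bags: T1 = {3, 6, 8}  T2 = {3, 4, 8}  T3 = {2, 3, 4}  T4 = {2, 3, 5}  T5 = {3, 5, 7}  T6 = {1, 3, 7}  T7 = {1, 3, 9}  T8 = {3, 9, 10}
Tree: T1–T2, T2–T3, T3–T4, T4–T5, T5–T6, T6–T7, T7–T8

Vertex coverage: the bags together contain {1, 2, 3, 4, 5, 6, 7, 8, 9, 10}, the full vertex set. Edge coverage: each edge of G has both endpoints in at least one bag. Running intersection: for every vertex, the bags containing it form a connected subtree. All three properties hold, so this is a valid tree decomposition of width max|bag| − 1 = 2, and hence tw(G) ≤ 2.

Yes; width 2.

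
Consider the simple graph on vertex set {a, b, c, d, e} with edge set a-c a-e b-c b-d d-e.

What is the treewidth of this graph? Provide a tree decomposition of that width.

Each bag holds 3 vertices, so the decomposition has width 2, which upper-bounds the treewidth. Since b–c–a–e–d–b is a cycle in G, G is not acyclic. Forests are exactly the graphs of treewidth ≤ 1, so tw(G) ≥ 2. Therefore the treewidth is 2.

Treewidth 2.
One such decomposition:
Bags: B1 = {a, b, c}  B2 = {a, b, e}  B3 = {b, d, e}
Tree: B1–B2, B2–B3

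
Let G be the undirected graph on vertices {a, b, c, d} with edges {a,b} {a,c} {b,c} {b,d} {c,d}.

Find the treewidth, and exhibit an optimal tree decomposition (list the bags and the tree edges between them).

Every bag has size at most 3, so the width is 3 − 1 = 2 and tw(G) ≤ 2. For the lower bound, the 3 vertices {b, c, d} are pairwise adjacent, and any tree decomposition puts a clique entirely inside one bag — forcing width ≥ 2. Combining the bounds, tw(G) = 2.

Treewidth 2.
One such decomposition:
Bags: B1 = {b, c, d}  B2 = {a, b, c}
Tree: B1–B2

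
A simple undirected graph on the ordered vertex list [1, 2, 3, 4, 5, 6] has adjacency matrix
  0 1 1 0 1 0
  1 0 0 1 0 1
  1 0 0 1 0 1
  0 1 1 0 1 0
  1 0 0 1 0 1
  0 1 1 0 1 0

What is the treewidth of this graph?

A width-3 tree decomposition is:
Bags: B1 = {2, 3, 5, 6}  B2 = {2, 3, 4, 5}  B3 = {1, 2, 3, 5}
Tree: B1–B2, B2–B3
The largest bag has 4 vertices, giving width 3; this decomposition certifies tw(G) ≤ 3. For the lower bound: the 4 vertex sets {2,6}, {4,5}, {3}, {1} are disjoint, each induces a connected subgraph, and every pair is joined by at least one edge of G. Contracting each set to a single vertex therefore yields K_{4} as a minor, and since treewidth is minor-monotone, tw(G) ≥ tw(K_{4}) = 3. Therefore the treewidth is 3.

3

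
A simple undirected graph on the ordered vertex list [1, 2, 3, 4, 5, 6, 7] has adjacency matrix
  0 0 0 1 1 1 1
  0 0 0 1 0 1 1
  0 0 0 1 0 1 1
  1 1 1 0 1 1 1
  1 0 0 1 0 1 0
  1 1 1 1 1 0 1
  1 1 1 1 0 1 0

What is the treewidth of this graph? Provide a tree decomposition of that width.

The largest bag has 4 vertices, giving width 3; this decomposition certifies tw(G) ≤ 3. On the other hand G contains the 4-clique {1, 4, 5, 6}. A clique must lie in a single bag of any decomposition, so no decomposition can have width below 3. Hence tw(G) = 3 exactly.

Treewidth 3.
Bags: B1 = {1, 4, 6, 7}  B2 = {1, 4, 5, 6}  B3 = {3, 4, 6, 7}  B4 = {2, 4, 6, 7}
Tree: B1–B2, B1–B3, B1–B4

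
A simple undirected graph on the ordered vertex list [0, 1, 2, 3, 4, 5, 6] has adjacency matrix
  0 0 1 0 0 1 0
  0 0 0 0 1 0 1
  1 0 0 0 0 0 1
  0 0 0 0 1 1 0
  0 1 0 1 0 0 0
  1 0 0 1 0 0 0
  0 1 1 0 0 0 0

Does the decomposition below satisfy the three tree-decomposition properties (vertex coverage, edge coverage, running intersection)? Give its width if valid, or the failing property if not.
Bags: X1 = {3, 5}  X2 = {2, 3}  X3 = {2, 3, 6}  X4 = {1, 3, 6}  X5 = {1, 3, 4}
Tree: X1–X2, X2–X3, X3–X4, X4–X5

A tree decomposition must satisfy three properties: every vertex lies in some bag; for every edge, both endpoints lie together in some bag; and for every vertex, the bags containing it form a connected subtree. Here vertex 0 appears in no bag, so the decomposition is invalid.

No — vertex 0 appears in no bag.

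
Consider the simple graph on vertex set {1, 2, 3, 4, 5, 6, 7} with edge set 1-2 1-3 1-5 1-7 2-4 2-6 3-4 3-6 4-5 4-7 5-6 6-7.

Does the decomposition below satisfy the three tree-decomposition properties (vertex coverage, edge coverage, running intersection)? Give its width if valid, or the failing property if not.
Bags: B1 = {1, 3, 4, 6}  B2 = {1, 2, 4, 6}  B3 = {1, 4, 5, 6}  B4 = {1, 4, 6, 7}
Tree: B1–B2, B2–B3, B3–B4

Yes; width 3.

Every vertex of G appears in some bag (union = {1, 2, 3, 4, 5, 6, 7}); every edge is covered by a bag; and for each vertex v the set of bags containing v is connected in the bag tree. The decomposition is therefore valid. The largest bag has 4 vertices, so the width is 3.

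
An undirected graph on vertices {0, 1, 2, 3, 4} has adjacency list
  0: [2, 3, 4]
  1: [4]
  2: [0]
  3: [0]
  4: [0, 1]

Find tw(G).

1

A width-1 tree decomposition is:
Bags: B1 = {0, 4}  B2 = {1, 4}  B3 = {0, 2}  B4 = {0, 3}
Tree: B1–B2, B1–B3, B3–B4
The largest bag has 2 vertices, giving width 1; this decomposition certifies tw(G) ≤ 1. G has an edge, so its treewidth is at least 1. Therefore the treewidth is 1.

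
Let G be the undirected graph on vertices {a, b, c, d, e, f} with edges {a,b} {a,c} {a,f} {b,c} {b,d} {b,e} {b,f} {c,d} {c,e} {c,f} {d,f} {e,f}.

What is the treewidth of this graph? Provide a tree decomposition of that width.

The largest bag has 4 vertices, giving width 3; this decomposition certifies tw(G) ≤ 3. Conversely, {b, c, d, f} is a clique of size 4, and the vertices of any clique must share a bag in every tree decomposition; so some bag has ≥ 4 vertices and tw(G) ≥ 3. Hence tw(G) = 3 exactly.

Treewidth 3.
One optimal decomposition is:
Bags: B1 = {b, c, e, f}  B2 = {b, c, d, f}  B3 = {a, b, c, f}
Tree: B1–B2, B2–B3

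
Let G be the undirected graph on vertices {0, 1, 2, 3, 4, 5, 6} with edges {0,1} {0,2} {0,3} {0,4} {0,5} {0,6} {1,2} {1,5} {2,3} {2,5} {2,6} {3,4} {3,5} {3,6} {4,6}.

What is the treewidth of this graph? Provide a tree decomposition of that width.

The largest bag has 4 vertices, giving width 3; this decomposition certifies tw(G) ≤ 3. For the lower bound, the 4 vertices {0, 1, 2, 5} are pairwise adjacent, and any tree decomposition puts a clique entirely inside one bag — forcing width ≥ 3. The upper and lower bounds meet at 3, so that is the treewidth.

Treewidth 3.
Bags: B1 = {0, 1, 2, 5}  B2 = {0, 2, 3, 5}  B3 = {0, 2, 3, 6}  B4 = {0, 3, 4, 6}
Tree: B1–B2, B2–B3, B3–B4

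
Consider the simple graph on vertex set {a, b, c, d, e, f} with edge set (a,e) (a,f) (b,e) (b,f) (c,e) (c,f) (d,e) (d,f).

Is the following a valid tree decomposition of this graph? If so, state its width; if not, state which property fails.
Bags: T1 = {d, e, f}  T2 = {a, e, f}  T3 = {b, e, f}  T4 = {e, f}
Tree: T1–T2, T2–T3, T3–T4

A tree decomposition must satisfy three properties: every vertex lies in some bag; for every edge, both endpoints lie together in some bag; and for every vertex, the bags containing it form a connected subtree. Here vertex c appears in no bag, so the decomposition is invalid.

No — vertex c appears in no bag.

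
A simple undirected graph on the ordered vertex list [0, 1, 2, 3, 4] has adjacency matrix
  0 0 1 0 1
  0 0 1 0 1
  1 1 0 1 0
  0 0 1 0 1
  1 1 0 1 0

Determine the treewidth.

A width-2 tree decomposition is:
Bags: B1 = {1, 2, 4}  B2 = {0, 2, 4}  B3 = {2, 3, 4}
Tree: B1–B2, B2–B3
Each bag holds 3 vertices, so the decomposition has width 2, which upper-bounds the treewidth. Since 1–4–0–2–1 is a cycle in G, G is not acyclic. Forests are exactly the graphs of treewidth ≤ 1, so tw(G) ≥ 2. Therefore the treewidth is 2.

2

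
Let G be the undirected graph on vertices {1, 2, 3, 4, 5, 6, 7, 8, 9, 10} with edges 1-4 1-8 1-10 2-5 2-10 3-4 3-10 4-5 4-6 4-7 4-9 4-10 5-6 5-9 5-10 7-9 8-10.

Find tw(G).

A width-2 tree decomposition is:
Bags: B1 = {4, 5, 10}  B2 = {3, 4, 10}  B3 = {1, 4, 10}  B4 = {1, 8, 10}  B5 = {2, 5, 10}  B6 = {4, 5, 9}  B7 = {4, 5, 6}  B8 = {4, 7, 9}
Tree: B1–B2, B1–B3, B3–B4, B1–B5, B1–B6, B6–B7, B6–B8
Every bag has size at most 3, so the width is 3 − 1 = 2 and tw(G) ≤ 2. On the other hand G contains the 3-clique {1, 8, 10}. A clique must lie in a single bag of any decomposition, so no decomposition can have width below 2. Therefore the treewidth is 2.

2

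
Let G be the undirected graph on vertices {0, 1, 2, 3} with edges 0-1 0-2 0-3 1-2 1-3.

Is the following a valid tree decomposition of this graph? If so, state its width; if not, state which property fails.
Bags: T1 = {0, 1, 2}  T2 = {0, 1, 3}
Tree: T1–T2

Vertex coverage: the bags together contain {0, 1, 2, 3}, the full vertex set. Edge coverage: each edge of G has both endpoints in at least one bag. Running intersection: for every vertex, the bags containing it form a connected subtree. All three properties hold, so this is a valid tree decomposition of width max|bag| − 1 = 2, and hence tw(G) ≤ 2.

Yes; width 2.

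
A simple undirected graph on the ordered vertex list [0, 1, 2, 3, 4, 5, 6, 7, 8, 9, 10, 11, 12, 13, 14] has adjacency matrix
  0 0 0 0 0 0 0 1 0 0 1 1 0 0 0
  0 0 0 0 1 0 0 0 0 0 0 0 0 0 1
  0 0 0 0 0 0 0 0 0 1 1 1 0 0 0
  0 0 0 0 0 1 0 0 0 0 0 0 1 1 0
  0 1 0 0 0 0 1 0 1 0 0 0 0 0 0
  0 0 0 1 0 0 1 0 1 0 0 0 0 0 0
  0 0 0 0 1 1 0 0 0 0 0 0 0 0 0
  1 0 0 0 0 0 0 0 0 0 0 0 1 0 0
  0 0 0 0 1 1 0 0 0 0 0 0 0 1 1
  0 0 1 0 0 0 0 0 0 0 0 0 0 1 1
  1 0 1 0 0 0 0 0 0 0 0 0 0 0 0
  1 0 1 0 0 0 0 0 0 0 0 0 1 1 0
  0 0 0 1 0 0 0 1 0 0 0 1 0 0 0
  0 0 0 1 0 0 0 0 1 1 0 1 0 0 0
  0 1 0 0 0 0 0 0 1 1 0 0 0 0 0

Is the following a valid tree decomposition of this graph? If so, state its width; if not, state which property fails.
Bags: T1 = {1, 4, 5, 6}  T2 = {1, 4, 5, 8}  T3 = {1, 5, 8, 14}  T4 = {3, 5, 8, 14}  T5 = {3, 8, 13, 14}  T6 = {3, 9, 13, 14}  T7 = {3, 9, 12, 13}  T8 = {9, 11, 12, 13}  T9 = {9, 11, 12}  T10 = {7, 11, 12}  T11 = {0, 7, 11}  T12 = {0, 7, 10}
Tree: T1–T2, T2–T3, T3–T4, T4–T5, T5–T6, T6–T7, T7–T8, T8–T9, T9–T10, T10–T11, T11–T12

A tree decomposition must satisfy three properties: every vertex lies in some bag; for every edge, both endpoints lie together in some bag; and for every vertex, the bags containing it form a connected subtree. Here vertex 2 appears in no bag, so the decomposition is invalid.

No — vertex 2 appears in no bag.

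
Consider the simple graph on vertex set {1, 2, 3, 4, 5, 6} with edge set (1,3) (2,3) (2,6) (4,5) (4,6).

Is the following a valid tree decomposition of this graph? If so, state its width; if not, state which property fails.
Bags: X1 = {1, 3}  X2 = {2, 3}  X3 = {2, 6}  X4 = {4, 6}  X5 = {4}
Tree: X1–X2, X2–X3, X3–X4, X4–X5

A tree decomposition must satisfy three properties: every vertex lies in some bag; for every edge, both endpoints lie together in some bag; and for every vertex, the bags containing it form a connected subtree. Here vertex 5 appears in no bag, so the decomposition is invalid.

No — vertex 5 appears in no bag.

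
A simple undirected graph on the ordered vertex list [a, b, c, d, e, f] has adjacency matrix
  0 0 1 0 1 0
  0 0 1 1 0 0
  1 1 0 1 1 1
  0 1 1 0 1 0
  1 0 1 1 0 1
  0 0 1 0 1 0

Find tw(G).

A width-2 tree decomposition is:
Bags: B1 = {c, d, e}  B2 = {c, e, f}  B3 = {a, c, e}  B4 = {b, c, d}
Tree: B1–B2, B1–B3, B1–B4
Every bag has size at most 3, so the width is 3 − 1 = 2 and tw(G) ≤ 2. For the lower bound, the 3 vertices {c, d, e} are pairwise adjacent, and any tree decomposition puts a clique entirely inside one bag — forcing width ≥ 2. The upper and lower bounds meet at 2, so that is the treewidth.

2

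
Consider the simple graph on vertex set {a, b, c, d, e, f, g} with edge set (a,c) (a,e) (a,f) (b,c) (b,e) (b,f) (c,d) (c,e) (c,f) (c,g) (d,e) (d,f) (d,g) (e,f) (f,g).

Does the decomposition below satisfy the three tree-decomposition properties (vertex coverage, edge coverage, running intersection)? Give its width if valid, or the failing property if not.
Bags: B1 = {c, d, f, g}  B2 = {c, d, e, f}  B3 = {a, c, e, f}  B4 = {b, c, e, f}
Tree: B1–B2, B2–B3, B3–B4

Yes; width 3.

Vertex coverage: the bags together contain {a, b, c, d, e, f, g}, the full vertex set. Edge coverage: each edge of G has both endpoints in at least one bag. Running intersection: for every vertex, the bags containing it form a connected subtree. All three properties hold, so this is a valid tree decomposition of width max|bag| − 1 = 3, and hence tw(G) ≤ 3.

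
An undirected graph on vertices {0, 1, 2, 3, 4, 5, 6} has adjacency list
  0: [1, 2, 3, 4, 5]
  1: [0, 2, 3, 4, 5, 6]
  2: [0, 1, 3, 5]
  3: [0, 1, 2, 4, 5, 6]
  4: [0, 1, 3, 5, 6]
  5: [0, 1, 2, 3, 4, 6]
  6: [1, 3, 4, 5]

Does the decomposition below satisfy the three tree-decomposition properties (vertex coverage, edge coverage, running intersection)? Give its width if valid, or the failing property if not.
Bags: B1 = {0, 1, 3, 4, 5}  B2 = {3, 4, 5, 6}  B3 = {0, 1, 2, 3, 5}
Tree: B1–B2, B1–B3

A tree decomposition must satisfy three properties: every vertex lies in some bag; for every edge, both endpoints lie together in some bag; and for every vertex, the bags containing it form a connected subtree. Here edge (1,6) lies in no bag, so the decomposition is invalid.

No — edge (1,6) lies in no bag.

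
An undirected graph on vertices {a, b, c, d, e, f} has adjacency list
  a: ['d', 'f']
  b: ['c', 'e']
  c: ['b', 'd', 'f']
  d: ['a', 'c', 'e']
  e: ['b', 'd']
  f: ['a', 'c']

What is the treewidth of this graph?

A width-2 tree decomposition is:
Bags: B1 = {a, c, f}  B2 = {a, c, d}  B3 = {b, c, d}  B4 = {b, d, e}
Tree: B1–B2, B2–B3, B3–B4
Every bag has size at most 3, so the width is 3 − 1 = 2 and tw(G) ≤ 2. For the lower bound, G contains the cycle f–a–d–c–f, so G is not a forest; only forests have treewidth ≤ 1, hence tw(G) ≥ 2. Therefore the treewidth is 2.

2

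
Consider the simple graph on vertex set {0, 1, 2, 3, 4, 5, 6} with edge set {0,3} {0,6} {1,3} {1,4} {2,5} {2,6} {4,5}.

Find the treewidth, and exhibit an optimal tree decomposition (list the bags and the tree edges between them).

Treewidth 2.
One optimal decomposition is:
Bags: B1 = {1, 3, 4}  B2 = {3, 4, 5}  B3 = {2, 3, 5}  B4 = {2, 3, 6}  B5 = {0, 3, 6}
Tree: B1–B2, B2–B3, B3–B4, B4–B5

The largest bag has 3 vertices, giving width 2; this decomposition certifies tw(G) ≤ 2. The edges 3–1–4–5–2–6–0–3 form a cycle, so G is not a tree and its treewidth is at least 2. The upper and lower bounds meet at 2, so that is the treewidth.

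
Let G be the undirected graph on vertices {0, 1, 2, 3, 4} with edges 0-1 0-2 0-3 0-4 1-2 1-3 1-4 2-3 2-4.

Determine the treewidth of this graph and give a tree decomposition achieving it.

The largest bag has 4 vertices, giving width 3; this decomposition certifies tw(G) ≤ 3. Conversely, {0, 1, 2, 3} is a clique of size 4, and the vertices of any clique must share a bag in every tree decomposition; so some bag has ≥ 4 vertices and tw(G) ≥ 3. Combining the bounds, tw(G) = 3.

Treewidth 3.
One optimal decomposition is:
Bags: B1 = {0, 1, 2, 4}  B2 = {0, 1, 2, 3}
Tree: B1–B2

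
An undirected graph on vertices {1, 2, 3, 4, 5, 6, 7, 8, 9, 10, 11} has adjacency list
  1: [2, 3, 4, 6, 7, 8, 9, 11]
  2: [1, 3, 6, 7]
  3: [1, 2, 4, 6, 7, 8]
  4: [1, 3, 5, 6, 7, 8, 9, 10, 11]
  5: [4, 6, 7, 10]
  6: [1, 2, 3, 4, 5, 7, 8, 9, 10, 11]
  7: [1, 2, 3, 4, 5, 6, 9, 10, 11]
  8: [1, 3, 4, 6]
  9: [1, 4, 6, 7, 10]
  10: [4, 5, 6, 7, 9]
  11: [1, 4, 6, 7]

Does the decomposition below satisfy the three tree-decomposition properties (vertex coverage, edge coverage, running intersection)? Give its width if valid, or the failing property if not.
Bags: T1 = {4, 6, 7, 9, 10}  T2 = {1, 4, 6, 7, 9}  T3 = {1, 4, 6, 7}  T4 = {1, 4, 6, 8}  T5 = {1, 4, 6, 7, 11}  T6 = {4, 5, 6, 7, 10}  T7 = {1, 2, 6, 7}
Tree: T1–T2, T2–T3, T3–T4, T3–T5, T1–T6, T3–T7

No — vertex 3 appears in no bag.

A tree decomposition must satisfy three properties: every vertex lies in some bag; for every edge, both endpoints lie together in some bag; and for every vertex, the bags containing it form a connected subtree. Here vertex 3 appears in no bag, so the decomposition is invalid.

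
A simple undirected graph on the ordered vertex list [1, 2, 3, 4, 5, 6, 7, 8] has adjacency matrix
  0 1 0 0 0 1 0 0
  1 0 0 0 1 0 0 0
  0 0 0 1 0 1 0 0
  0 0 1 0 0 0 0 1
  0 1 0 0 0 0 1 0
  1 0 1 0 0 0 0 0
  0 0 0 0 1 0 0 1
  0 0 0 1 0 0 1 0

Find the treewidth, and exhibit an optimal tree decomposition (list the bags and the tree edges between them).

Treewidth 2.
Bags: B1 = {1, 3, 6}  B2 = {1, 2, 3}  B3 = {2, 3, 5}  B4 = {3, 5, 7}  B5 = {3, 7, 8}  B6 = {3, 4, 8}
Tree: B1–B2, B2–B3, B3–B4, B4–B5, B5–B6

The largest bag has 3 vertices, giving width 2; this decomposition certifies tw(G) ≤ 2. Since 3–6–1–2–5–7–8–4–3 is a cycle in G, G is not acyclic. Forests are exactly the graphs of treewidth ≤ 1, so tw(G) ≥ 2. Combining the bounds, tw(G) = 2.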